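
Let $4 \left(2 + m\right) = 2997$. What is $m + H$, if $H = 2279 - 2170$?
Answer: $\frac{3425}{4} \approx 856.25$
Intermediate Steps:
$m = \frac{2989}{4}$ ($m = -2 + \frac{1}{4} \cdot 2997 = -2 + \frac{2997}{4} = \frac{2989}{4} \approx 747.25$)
$H = 109$ ($H = 2279 - 2170 = 109$)
$m + H = \frac{2989}{4} + 109 = \frac{3425}{4}$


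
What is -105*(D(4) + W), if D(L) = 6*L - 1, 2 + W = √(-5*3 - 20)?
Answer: -2205 - 105*I*√35 ≈ -2205.0 - 621.19*I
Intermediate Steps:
W = -2 + I*√35 (W = -2 + √(-5*3 - 20) = -2 + √(-15 - 20) = -2 + √(-35) = -2 + I*√35 ≈ -2.0 + 5.9161*I)
D(L) = -1 + 6*L
-105*(D(4) + W) = -105*((-1 + 6*4) + (-2 + I*√35)) = -105*((-1 + 24) + (-2 + I*√35)) = -105*(23 + (-2 + I*√35)) = -105*(21 + I*√35) = -2205 - 105*I*√35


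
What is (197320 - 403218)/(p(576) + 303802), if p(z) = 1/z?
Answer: -118597248/174989953 ≈ -0.67774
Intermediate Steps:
(197320 - 403218)/(p(576) + 303802) = (197320 - 403218)/(1/576 + 303802) = -205898/(1/576 + 303802) = -205898/174989953/576 = -205898*576/174989953 = -118597248/174989953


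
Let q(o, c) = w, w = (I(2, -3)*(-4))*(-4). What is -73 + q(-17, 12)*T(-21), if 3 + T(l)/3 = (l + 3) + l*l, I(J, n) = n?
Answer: -60553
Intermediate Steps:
w = -48 (w = -3*(-4)*(-4) = 12*(-4) = -48)
q(o, c) = -48
T(l) = 3*l + 3*l**2 (T(l) = -9 + 3*((l + 3) + l*l) = -9 + 3*((3 + l) + l**2) = -9 + 3*(3 + l + l**2) = -9 + (9 + 3*l + 3*l**2) = 3*l + 3*l**2)
-73 + q(-17, 12)*T(-21) = -73 - 144*(-21)*(1 - 21) = -73 - 144*(-21)*(-20) = -73 - 48*1260 = -73 - 60480 = -60553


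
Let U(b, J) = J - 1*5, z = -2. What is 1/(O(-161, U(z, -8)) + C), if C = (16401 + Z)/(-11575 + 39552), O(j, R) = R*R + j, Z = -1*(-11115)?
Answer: 27977/251332 ≈ 0.11131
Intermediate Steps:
U(b, J) = -5 + J (U(b, J) = J - 5 = -5 + J)
Z = 11115
O(j, R) = j + R² (O(j, R) = R² + j = j + R²)
C = 27516/27977 (C = (16401 + 11115)/(-11575 + 39552) = 27516/27977 ≈ 0.98352)
1/(O(-161, U(z, -8)) + C) = 1/((-161 + (-5 - 8)²) + 27516/27977) = 1/((-161 + (-13)²) + 27516/27977) = 1/((-161 + 169) + 27516/27977) = 1/(8 + 27516/27977) = 1/(251332/27977) = 27977/251332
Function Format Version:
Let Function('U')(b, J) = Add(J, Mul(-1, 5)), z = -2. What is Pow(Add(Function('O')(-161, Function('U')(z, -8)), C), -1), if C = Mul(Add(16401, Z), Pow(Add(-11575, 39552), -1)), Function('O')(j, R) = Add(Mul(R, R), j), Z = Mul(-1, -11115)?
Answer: Rational(27977, 251332) ≈ 0.11131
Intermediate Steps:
Function('U')(b, J) = Add(-5, J) (Function('U')(b, J) = Add(J, -5) = Add(-5, J))
Z = 11115
Function('O')(j, R) = Add(j, Pow(R, 2)) (Function('O')(j, R) = Add(Pow(R, 2), j) = Add(j, Pow(R, 2)))
C = Rational(27516, 27977) (C = Mul(Add(16401, 11115), Pow(Add(-11575, 39552), -1)) = Mul(27516, Pow(27977, -1)) = Mul(27516, Rational(1, 27977)) = Rational(27516, 27977) ≈ 0.98352)
Pow(Add(Function('O')(-161, Function('U')(z, -8)), C), -1) = Pow(Add(Add(-161, Pow(Add(-5, -8), 2)), Rational(27516, 27977)), -1) = Pow(Add(Add(-161, Pow(-13, 2)), Rational(27516, 27977)), -1) = Pow(Add(Add(-161, 169), Rational(27516, 27977)), -1) = Pow(Add(8, Rational(27516, 27977)), -1) = Pow(Rational(251332, 27977), -1) = Rational(27977, 251332)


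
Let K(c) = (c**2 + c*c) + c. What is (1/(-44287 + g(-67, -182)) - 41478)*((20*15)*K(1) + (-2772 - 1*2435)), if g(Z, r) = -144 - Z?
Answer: 7925439879851/44364 ≈ 1.7865e+8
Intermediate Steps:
K(c) = c + 2*c**2 (K(c) = (c**2 + c**2) + c = 2*c**2 + c = c + 2*c**2)
(1/(-44287 + g(-67, -182)) - 41478)*((20*15)*K(1) + (-2772 - 1*2435)) = (1/(-44287 + (-144 - 1*(-67))) - 41478)*((20*15)*(1*(1 + 2*1)) + (-2772 - 1*2435)) = (1/(-44287 + (-144 + 67)) - 41478)*(300*(1*(1 + 2)) + (-2772 - 2435)) = (1/(-44287 - 77) - 41478)*(300*(1*3) - 5207) = (1/(-44364) - 41478)*(300*3 - 5207) = (-1/44364 - 41478)*(900 - 5207) = -1840129993/44364*(-4307) = 7925439879851/44364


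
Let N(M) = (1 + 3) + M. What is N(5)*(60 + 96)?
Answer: 1404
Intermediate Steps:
N(M) = 4 + M
N(5)*(60 + 96) = (4 + 5)*(60 + 96) = 9*156 = 1404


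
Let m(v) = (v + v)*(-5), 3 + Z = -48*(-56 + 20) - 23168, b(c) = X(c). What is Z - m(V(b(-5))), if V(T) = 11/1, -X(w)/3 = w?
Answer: -21333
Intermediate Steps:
X(w) = -3*w
b(c) = -3*c
V(T) = 11 (V(T) = 11*1 = 11)
Z = -21443 (Z = -3 + (-48*(-56 + 20) - 23168) = -3 + (-48*(-36) - 23168) = -3 + (1728 - 23168) = -3 - 21440 = -21443)
m(v) = -10*v (m(v) = (2*v)*(-5) = -10*v)
Z - m(V(b(-5))) = -21443 - (-10)*11 = -21443 - 1*(-110) = -21443 + 110 = -21333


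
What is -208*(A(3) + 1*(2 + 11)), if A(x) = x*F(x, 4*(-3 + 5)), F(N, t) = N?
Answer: -4576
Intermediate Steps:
A(x) = x**2 (A(x) = x*x = x**2)
-208*(A(3) + 1*(2 + 11)) = -208*(3**2 + 1*(2 + 11)) = -208*(9 + 1*13) = -208*(9 + 13) = -208*22 = -4576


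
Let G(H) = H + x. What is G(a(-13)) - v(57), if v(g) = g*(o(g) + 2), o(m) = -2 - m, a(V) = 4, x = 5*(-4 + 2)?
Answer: 3243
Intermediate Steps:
x = -10 (x = 5*(-2) = -10)
G(H) = -10 + H (G(H) = H - 10 = -10 + H)
v(g) = -g**2 (v(g) = g*((-2 - g) + 2) = g*(-g) = -g**2)
G(a(-13)) - v(57) = (-10 + 4) - (-1)*57**2 = -6 - (-1)*3249 = -6 - 1*(-3249) = -6 + 3249 = 3243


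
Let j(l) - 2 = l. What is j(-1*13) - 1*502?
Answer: -513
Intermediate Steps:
j(l) = 2 + l
j(-1*13) - 1*502 = (2 - 1*13) - 1*502 = (2 - 13) - 502 = -11 - 502 = -513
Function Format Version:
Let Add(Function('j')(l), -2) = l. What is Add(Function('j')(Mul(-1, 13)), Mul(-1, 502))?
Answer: -513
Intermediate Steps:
Function('j')(l) = Add(2, l)
Add(Function('j')(Mul(-1, 13)), Mul(-1, 502)) = Add(Add(2, Mul(-1, 13)), Mul(-1, 502)) = Add(Add(2, -13), -502) = Add(-11, -502) = -513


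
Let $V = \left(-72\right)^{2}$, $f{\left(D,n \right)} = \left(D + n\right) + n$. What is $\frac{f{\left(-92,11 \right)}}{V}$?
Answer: $- \frac{35}{2592} \approx -0.013503$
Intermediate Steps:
$f{\left(D,n \right)} = D + 2 n$
$V = 5184$
$\frac{f{\left(-92,11 \right)}}{V} = \frac{-92 + 2 \cdot 11}{5184} = \left(-92 + 22\right) \frac{1}{5184} = \left(-70\right) \frac{1}{5184} = - \frac{35}{2592}$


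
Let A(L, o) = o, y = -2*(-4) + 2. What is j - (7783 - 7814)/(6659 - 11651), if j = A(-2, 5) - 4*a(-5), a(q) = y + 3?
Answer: -234655/4992 ≈ -47.006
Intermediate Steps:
y = 10 (y = 8 + 2 = 10)
a(q) = 13 (a(q) = 10 + 3 = 13)
j = -47 (j = 5 - 4*13 = 5 - 52 = -47)
j - (7783 - 7814)/(6659 - 11651) = -47 - (7783 - 7814)/(6659 - 11651) = -47 - (-31)/(-4992) = -47 - (-31)*(-1)/4992 = -47 - 1*31/4992 = -47 - 31/4992 = -234655/4992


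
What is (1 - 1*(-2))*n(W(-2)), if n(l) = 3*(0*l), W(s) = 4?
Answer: 0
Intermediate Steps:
n(l) = 0 (n(l) = 3*0 = 0)
(1 - 1*(-2))*n(W(-2)) = (1 - 1*(-2))*0 = (1 + 2)*0 = 3*0 = 0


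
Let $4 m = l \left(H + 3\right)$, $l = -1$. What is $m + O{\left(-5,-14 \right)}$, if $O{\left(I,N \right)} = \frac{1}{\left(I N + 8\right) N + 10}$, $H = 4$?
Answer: $- \frac{3789}{2164} \approx -1.7509$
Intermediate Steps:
$O{\left(I,N \right)} = \frac{1}{10 + N \left(8 + I N\right)}$ ($O{\left(I,N \right)} = \frac{1}{\left(8 + I N\right) N + 10} = \frac{1}{N \left(8 + I N\right) + 10} = \frac{1}{10 + N \left(8 + I N\right)}$)
$m = - \frac{7}{4}$ ($m = \frac{\left(-1\right) \left(4 + 3\right)}{4} = \frac{\left(-1\right) 7}{4} = \frac{1}{4} \left(-7\right) = - \frac{7}{4} \approx -1.75$)
$m + O{\left(-5,-14 \right)} = - \frac{7}{4} + \frac{1}{10 + 8 \left(-14\right) - 5 \left(-14\right)^{2}} = - \frac{7}{4} + \frac{1}{10 - 112 - 980} = - \frac{7}{4} + \frac{1}{-1082} = - \frac{7}{4} - \frac{1}{1082} = - \frac{3789}{2164}$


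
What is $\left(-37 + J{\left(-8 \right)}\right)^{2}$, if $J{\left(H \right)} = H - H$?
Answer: $1369$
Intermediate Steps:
$J{\left(H \right)} = 0$
$\left(-37 + J{\left(-8 \right)}\right)^{2} = \left(-37 + 0\right)^{2} = \left(-37\right)^{2} = 1369$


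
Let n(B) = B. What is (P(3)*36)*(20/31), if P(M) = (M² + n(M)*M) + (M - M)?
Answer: 12960/31 ≈ 418.06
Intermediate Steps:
P(M) = 2*M² (P(M) = (M² + M*M) + (M - M) = (M² + M²) + 0 = 2*M² + 0 = 2*M²)
(P(3)*36)*(20/31) = ((2*3²)*36)*(20/31) = ((2*9)*36)*(20*(1/31)) = (18*36)*(20/31) = 648*(20/31) = 12960/31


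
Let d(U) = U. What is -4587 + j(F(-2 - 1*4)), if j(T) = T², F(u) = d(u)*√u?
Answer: -4803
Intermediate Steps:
F(u) = u^(3/2) (F(u) = u*√u = u^(3/2))
-4587 + j(F(-2 - 1*4)) = -4587 + ((-2 - 1*4)^(3/2))² = -4587 + ((-2 - 4)^(3/2))² = -4587 + ((-6)^(3/2))² = -4587 + (-6*I*√6)² = -4587 - 216 = -4803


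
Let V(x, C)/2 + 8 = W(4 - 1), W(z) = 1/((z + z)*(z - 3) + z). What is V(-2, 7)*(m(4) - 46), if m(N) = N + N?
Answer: 1748/3 ≈ 582.67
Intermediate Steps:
m(N) = 2*N
W(z) = 1/(z + 2*z*(-3 + z)) (W(z) = 1/((2*z)*(-3 + z) + z) = 1/(2*z*(-3 + z) + z) = 1/(z + 2*z*(-3 + z)))
V(x, C) = -46/3 (V(x, C) = -16 + 2*(1/((4 - 1)*(-5 + 2*(4 - 1)))) = -16 + 2*(1/(3*(-5 + 2*3))) = -16 + 2*(1/(3*(-5 + 6))) = -16 + 2*((⅓)/1) = -16 + 2*((⅓)*1) = -16 + 2*(⅓) = -16 + ⅔ = -46/3)
V(-2, 7)*(m(4) - 46) = -46*(2*4 - 46)/3 = -46*(8 - 46)/3 = -46/3*(-38) = 1748/3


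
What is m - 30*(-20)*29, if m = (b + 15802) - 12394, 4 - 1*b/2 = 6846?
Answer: 7124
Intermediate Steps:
b = -13684 (b = 8 - 2*6846 = 8 - 13692 = -13684)
m = -10276 (m = (-13684 + 15802) - 12394 = 2118 - 12394 = -10276)
m - 30*(-20)*29 = -10276 - 30*(-20)*29 = -10276 - (-600)*29 = -10276 - 1*(-17400) = -10276 + 17400 = 7124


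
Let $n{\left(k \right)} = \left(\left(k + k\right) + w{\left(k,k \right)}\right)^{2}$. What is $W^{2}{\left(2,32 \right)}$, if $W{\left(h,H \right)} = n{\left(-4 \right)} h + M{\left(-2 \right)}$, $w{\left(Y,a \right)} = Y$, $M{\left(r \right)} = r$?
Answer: $81796$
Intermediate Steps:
$n{\left(k \right)} = 9 k^{2}$ ($n{\left(k \right)} = \left(\left(k + k\right) + k\right)^{2} = \left(2 k + k\right)^{2} = \left(3 k\right)^{2} = 9 k^{2}$)
$W{\left(h,H \right)} = -2 + 144 h$ ($W{\left(h,H \right)} = 9 \left(-4\right)^{2} h - 2 = 9 \cdot 16 h - 2 = 144 h - 2 = -2 + 144 h$)
$W^{2}{\left(2,32 \right)} = \left(-2 + 144 \cdot 2\right)^{2} = \left(-2 + 288\right)^{2} = 286^{2} = 81796$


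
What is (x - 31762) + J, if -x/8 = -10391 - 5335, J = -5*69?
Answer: 93701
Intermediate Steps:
J = -345
x = 125808 (x = -8*(-10391 - 5335) = -8*(-15726) = 125808)
(x - 31762) + J = (125808 - 31762) - 345 = 94046 - 345 = 93701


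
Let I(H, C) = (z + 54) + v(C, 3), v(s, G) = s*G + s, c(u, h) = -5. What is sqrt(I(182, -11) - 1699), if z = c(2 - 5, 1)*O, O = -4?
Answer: I*sqrt(1669) ≈ 40.853*I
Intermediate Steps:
z = 20 (z = -5*(-4) = 20)
v(s, G) = s + G*s (v(s, G) = G*s + s = s + G*s)
I(H, C) = 74 + 4*C (I(H, C) = (20 + 54) + C*(1 + 3) = 74 + C*4 = 74 + 4*C)
sqrt(I(182, -11) - 1699) = sqrt((74 + 4*(-11)) - 1699) = sqrt((74 - 44) - 1699) = sqrt(30 - 1699) = sqrt(-1669) = I*sqrt(1669)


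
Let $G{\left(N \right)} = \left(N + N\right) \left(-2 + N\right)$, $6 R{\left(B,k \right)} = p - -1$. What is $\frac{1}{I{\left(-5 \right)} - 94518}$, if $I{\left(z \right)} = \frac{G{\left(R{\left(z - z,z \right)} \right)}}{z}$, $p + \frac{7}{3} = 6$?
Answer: $- \frac{405}{38279636} \approx -1.058 \cdot 10^{-5}$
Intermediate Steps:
$p = \frac{11}{3}$ ($p = - \frac{7}{3} + 6 = \frac{11}{3} \approx 3.6667$)
$R{\left(B,k \right)} = \frac{7}{9}$ ($R{\left(B,k \right)} = \frac{\frac{11}{3} - -1}{6} = \frac{\frac{11}{3} + 1}{6} = \frac{1}{6} \cdot \frac{14}{3} = \frac{7}{9}$)
$G{\left(N \right)} = 2 N \left(-2 + N\right)$
$I{\left(z \right)} = - \frac{154}{81 z}$ ($I{\left(z \right)} = \frac{2 \cdot \frac{7}{9} \left(-2 + \frac{7}{9}\right)}{z} = \frac{2 \cdot \frac{7}{9} \left(- \frac{11}{9}\right)}{z} = - \frac{154}{81 z}$)
$\frac{1}{I{\left(-5 \right)} - 94518} = \frac{1}{- \frac{154}{81 \left(-5\right)} - 94518} = \frac{1}{\left(- \frac{154}{81}\right) \left(- \frac{1}{5}\right) - 94518} = \frac{1}{\frac{154}{405} - 94518} = \frac{1}{- \frac{38279636}{405}} = - \frac{405}{38279636}$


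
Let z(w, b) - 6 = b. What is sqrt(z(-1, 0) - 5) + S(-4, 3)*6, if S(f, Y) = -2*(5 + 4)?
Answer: -107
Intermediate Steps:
z(w, b) = 6 + b
S(f, Y) = -18 (S(f, Y) = -2*9 = -18)
sqrt(z(-1, 0) - 5) + S(-4, 3)*6 = sqrt((6 + 0) - 5) - 18*6 = sqrt(6 - 5) - 108 = sqrt(1) - 108 = 1 - 108 = -107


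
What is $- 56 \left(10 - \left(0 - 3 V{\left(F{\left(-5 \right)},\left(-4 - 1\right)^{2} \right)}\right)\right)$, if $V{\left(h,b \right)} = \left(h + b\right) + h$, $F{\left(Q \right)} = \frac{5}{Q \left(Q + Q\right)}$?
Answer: $- \frac{23968}{5} \approx -4793.6$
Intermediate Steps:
$F{\left(Q \right)} = \frac{5}{2 Q^{2}}$ ($F{\left(Q \right)} = \frac{5}{Q 2 Q} = \frac{5}{2 Q^{2}}$)
$V{\left(h,b \right)} = b + 2 h$ ($V{\left(h,b \right)} = \left(b + h\right) + h = b + 2 h$)
$- 56 \left(10 - \left(0 - 3 V{\left(F{\left(-5 \right)},\left(-4 - 1\right)^{2} \right)}\right)\right) = - 56 \left(10 - \left(0 - 3 \left(\left(-4 - 1\right)^{2} + 2 \frac{5}{2 \cdot 25}\right)\right)\right) = - 56 \left(10 - \left(0 - 3 \left(\left(-5\right)^{2} + 2 \cdot \frac{5}{2} \cdot \frac{1}{25}\right)\right)\right) = - 56 \left(10 - \left(0 - 3 \left(25 + 2 \cdot \frac{1}{10}\right)\right)\right) = - 56 \left(10 - \left(0 - 3 \left(25 + \frac{1}{5}\right)\right)\right) = - 56 \left(10 - \left(0 - \frac{378}{5}\right)\right) = - 56 \left(10 - - \frac{378}{5}\right) = - 56 \left(10 + \frac{378}{5}\right) = \left(-56\right) \frac{428}{5} = - \frac{23968}{5}$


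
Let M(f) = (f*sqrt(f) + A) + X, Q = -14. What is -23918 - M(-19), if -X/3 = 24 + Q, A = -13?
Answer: -23875 + 19*I*sqrt(19) ≈ -23875.0 + 82.819*I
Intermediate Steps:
X = -30 (X = -3*(24 - 14) = -3*10 = -30)
M(f) = -43 + f**(3/2) (M(f) = (f*sqrt(f) - 13) - 30 = (f**(3/2) - 13) - 30 = (-13 + f**(3/2)) - 30 = -43 + f**(3/2))
-23918 - M(-19) = -23918 - (-43 + (-19)**(3/2)) = -23918 - (-43 - 19*I*sqrt(19)) = -23918 + (43 + 19*I*sqrt(19)) = -23875 + 19*I*sqrt(19)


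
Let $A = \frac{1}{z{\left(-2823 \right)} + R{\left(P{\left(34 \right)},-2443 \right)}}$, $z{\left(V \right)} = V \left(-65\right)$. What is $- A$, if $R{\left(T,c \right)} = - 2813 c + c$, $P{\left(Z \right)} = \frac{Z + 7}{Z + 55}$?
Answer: $- \frac{1}{7053211} \approx -1.4178 \cdot 10^{-7}$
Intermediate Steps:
$z{\left(V \right)} = - 65 V$
$P{\left(Z \right)} = \frac{7 + Z}{55 + Z}$
$R{\left(T,c \right)} = - 2812 c$
$A = \frac{1}{7053211}$ ($A = \frac{1}{\left(-65\right) \left(-2823\right) - -6869716} = \frac{1}{183495 + 6869716} = \frac{1}{7053211} \approx 1.4178 \cdot 10^{-7}$)
$- A = \left(-1\right) \frac{1}{7053211} = - \frac{1}{7053211}$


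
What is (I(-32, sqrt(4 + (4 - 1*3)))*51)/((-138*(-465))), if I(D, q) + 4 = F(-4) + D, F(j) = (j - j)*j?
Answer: -102/3565 ≈ -0.028612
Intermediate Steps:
F(j) = 0 (F(j) = 0*j = 0)
I(D, q) = -4 + D (I(D, q) = -4 + (0 + D) = -4 + D)
(I(-32, sqrt(4 + (4 - 1*3)))*51)/((-138*(-465))) = ((-4 - 32)*51)/((-138*(-465))) = -36*51/64170 = -1836*1/64170 = -102/3565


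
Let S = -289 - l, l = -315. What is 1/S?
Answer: 1/26 ≈ 0.038462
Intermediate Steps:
S = 26 (S = -289 - 1*(-315) = -289 + 315 = 26)
1/S = 1/26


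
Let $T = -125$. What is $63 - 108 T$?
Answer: $13563$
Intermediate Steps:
$63 - 108 T = 63 - -13500 = 63 + 13500 = 13563$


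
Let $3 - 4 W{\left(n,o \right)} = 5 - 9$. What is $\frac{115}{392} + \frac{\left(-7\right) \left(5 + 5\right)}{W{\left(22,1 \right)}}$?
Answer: $- \frac{15565}{392} \approx -39.707$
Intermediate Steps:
$W{\left(n,o \right)} = \frac{7}{4}$ ($W{\left(n,o \right)} = \frac{3}{4} - \frac{5 - 9}{4} = \frac{3}{4} - -1 = \frac{3}{4} + 1 = \frac{7}{4}$)
$\frac{115}{392} + \frac{\left(-7\right) \left(5 + 5\right)}{W{\left(22,1 \right)}} = \frac{115}{392} + \frac{\left(-7\right) \left(5 + 5\right)}{\frac{7}{4}} = 115 \cdot \frac{1}{392} + \left(-7\right) 10 \cdot \frac{4}{7} = \frac{115}{392} - 40 = - \frac{15565}{392}$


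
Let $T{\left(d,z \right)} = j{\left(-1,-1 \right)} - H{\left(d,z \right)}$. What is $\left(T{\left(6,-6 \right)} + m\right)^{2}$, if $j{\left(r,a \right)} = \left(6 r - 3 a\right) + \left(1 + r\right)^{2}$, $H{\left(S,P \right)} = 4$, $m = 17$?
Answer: $100$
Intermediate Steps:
$j{\left(r,a \right)} = \left(1 + r\right)^{2} - 3 a + 6 r$ ($j{\left(r,a \right)} = \left(- 3 a + 6 r\right) + \left(1 + r\right)^{2} = \left(1 + r\right)^{2} - 3 a + 6 r$)
$T{\left(d,z \right)} = -7$ ($T{\left(d,z \right)} = \left(\left(1 - 1\right)^{2} - -3 + 6 \left(-1\right)\right) - 4 = \left(0^{2} + 3 - 6\right) - 4 = \left(0 + 3 - 6\right) - 4 = -3 - 4 = -7$)
$\left(T{\left(6,-6 \right)} + m\right)^{2} = \left(-7 + 17\right)^{2} = 10^{2} = 100$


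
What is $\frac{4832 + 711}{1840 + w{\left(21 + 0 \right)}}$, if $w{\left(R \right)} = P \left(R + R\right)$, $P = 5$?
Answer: $\frac{5543}{2050} \approx 2.7039$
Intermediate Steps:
$w{\left(R \right)} = 10 R$ ($w{\left(R \right)} = 5 \left(R + R\right) = 5 \cdot 2 R = 10 R$)
$\frac{4832 + 711}{1840 + w{\left(21 + 0 \right)}} = \frac{4832 + 711}{1840 + 10 \left(21 + 0\right)} = \frac{5543}{1840 + 10 \cdot 21} = \frac{5543}{1840 + 210} = \frac{5543}{2050}$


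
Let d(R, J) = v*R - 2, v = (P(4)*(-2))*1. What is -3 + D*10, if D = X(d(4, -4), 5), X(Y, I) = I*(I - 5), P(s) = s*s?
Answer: -3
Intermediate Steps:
P(s) = s**2
v = -32 (v = (4**2*(-2))*1 = (16*(-2))*1 = -32*1 = -32)
d(R, J) = -2 - 32*R (d(R, J) = -32*R - 2 = -2 - 32*R)
X(Y, I) = I*(-5 + I)
D = 0 (D = 5*(-5 + 5) = 5*0 = 0)
-3 + D*10 = -3 + 0*10 = -3 + 0 = -3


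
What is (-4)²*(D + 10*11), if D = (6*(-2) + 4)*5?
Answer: 1120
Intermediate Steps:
D = -40 (D = (-12 + 4)*5 = -8*5 = -40)
(-4)²*(D + 10*11) = (-4)²*(-40 + 10*11) = 16*(-40 + 110) = 16*70 = 1120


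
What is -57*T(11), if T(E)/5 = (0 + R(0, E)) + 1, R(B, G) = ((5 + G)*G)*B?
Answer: -285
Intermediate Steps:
R(B, G) = B*G*(5 + G) (R(B, G) = (G*(5 + G))*B = B*G*(5 + G))
T(E) = 5 (T(E) = 5*((0 + 0*E*(5 + E)) + 1) = 5*((0 + 0) + 1) = 5*(0 + 1) = 5*1 = 5)
-57*T(11) = -57*5 = -285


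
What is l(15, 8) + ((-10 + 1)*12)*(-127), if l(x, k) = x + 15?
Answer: 13746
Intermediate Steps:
l(x, k) = 15 + x
l(15, 8) + ((-10 + 1)*12)*(-127) = (15 + 15) + ((-10 + 1)*12)*(-127) = 30 - 9*12*(-127) = 30 - 108*(-127) = 30 + 13716 = 13746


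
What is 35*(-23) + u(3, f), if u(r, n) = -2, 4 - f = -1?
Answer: -807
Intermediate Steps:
f = 5 (f = 4 - 1*(-1) = 4 + 1 = 5)
35*(-23) + u(3, f) = 35*(-23) - 2 = -805 - 2 = -807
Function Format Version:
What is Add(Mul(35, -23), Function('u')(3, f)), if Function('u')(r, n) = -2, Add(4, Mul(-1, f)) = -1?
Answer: -807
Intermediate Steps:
f = 5 (f = Add(4, Mul(-1, -1)) = Add(4, 1) = 5)
Add(Mul(35, -23), Function('u')(3, f)) = Add(Mul(35, -23), -2) = Add(-805, -2) = -807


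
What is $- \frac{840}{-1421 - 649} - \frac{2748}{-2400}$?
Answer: $\frac{21401}{13800} \approx 1.5508$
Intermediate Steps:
$- \frac{840}{-1421 - 649} - \frac{2748}{-2400} = - \frac{840}{-1421 - 649} - - \frac{229}{200} = - \frac{840}{-2070} + \frac{229}{200} = \left(-840\right) \left(- \frac{1}{2070}\right) + \frac{229}{200} = \frac{28}{69} + \frac{229}{200} = \frac{21401}{13800}$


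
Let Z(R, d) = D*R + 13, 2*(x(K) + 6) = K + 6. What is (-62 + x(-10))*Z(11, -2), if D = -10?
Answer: 6790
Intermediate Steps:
x(K) = -3 + K/2 (x(K) = -6 + (K + 6)/2 = -6 + (6 + K)/2 = -6 + (3 + K/2) = -3 + K/2)
Z(R, d) = 13 - 10*R (Z(R, d) = -10*R + 13 = 13 - 10*R)
(-62 + x(-10))*Z(11, -2) = (-62 + (-3 + (1/2)*(-10)))*(13 - 10*11) = (-62 + (-3 - 5))*(13 - 110) = (-62 - 8)*(-97) = -70*(-97) = 6790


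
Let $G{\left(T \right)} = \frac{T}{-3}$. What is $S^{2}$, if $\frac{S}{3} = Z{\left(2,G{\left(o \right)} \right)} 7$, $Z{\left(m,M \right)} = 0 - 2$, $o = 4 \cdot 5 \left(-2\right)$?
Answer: $1764$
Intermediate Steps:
$o = -40$ ($o = 20 \left(-2\right) = -40$)
$G{\left(T \right)} = - \frac{T}{3}$ ($G{\left(T \right)} = T \left(- \frac{1}{3}\right) = - \frac{T}{3}$)
$Z{\left(m,M \right)} = -2$ ($Z{\left(m,M \right)} = 0 - 2 = -2$)
$S = -42$ ($S = 3 \left(\left(-2\right) 7\right) = 3 \left(-14\right) = -42$)
$S^{2} = \left(-42\right)^{2} = 1764$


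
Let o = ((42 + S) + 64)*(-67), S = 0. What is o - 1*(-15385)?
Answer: 8283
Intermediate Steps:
o = -7102 (o = ((42 + 0) + 64)*(-67) = (42 + 64)*(-67) = 106*(-67) = -7102)
o - 1*(-15385) = -7102 - 1*(-15385) = -7102 + 15385 = 8283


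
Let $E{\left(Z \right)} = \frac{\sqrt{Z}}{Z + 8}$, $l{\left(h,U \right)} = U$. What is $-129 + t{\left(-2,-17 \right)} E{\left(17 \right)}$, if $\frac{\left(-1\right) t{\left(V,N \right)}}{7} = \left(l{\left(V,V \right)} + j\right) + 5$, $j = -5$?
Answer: $-129 + \frac{14 \sqrt{17}}{25} \approx -126.69$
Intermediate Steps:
$t{\left(V,N \right)} = - 7 V$ ($t{\left(V,N \right)} = - 7 \left(\left(V - 5\right) + 5\right) = - 7 \left(\left(-5 + V\right) + 5\right) = - 7 V$)
$E{\left(Z \right)} = \frac{\sqrt{Z}}{8 + Z}$
$-129 + t{\left(-2,-17 \right)} E{\left(17 \right)} = -129 + \left(-7\right) \left(-2\right) \frac{\sqrt{17}}{8 + 17} = -129 + 14 \frac{\sqrt{17}}{25} = -129 + \frac{14 \sqrt{17}}{25}$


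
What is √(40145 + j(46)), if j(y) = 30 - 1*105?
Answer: √40070 ≈ 200.17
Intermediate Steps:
j(y) = -75 (j(y) = 30 - 105 = -75)
√(40145 + j(46)) = √(40145 - 75) = √40070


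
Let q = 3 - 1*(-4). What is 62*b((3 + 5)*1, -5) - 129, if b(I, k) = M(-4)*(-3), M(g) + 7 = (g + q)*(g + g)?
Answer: 5637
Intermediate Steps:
q = 7 (q = 3 + 4 = 7)
M(g) = -7 + 2*g*(7 + g) (M(g) = -7 + (g + 7)*(g + g) = -7 + (7 + g)*(2*g) = -7 + 2*g*(7 + g))
b(I, k) = 93 (b(I, k) = (-7 + 2*(-4)² + 14*(-4))*(-3) = (-7 + 2*16 - 56)*(-3) = (-7 + 32 - 56)*(-3) = -31*(-3) = 93)
62*b((3 + 5)*1, -5) - 129 = 62*93 - 129 = 5766 - 129 = 5637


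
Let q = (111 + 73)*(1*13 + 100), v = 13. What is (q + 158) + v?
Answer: 20963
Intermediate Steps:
q = 20792 (q = 184*(13 + 100) = 184*113 = 20792)
(q + 158) + v = (20792 + 158) + 13 = 20950 + 13 = 20963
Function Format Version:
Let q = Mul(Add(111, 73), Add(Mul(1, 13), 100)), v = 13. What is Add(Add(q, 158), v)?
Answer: 20963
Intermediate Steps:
q = 20792 (q = Mul(184, Add(13, 100)) = Mul(184, 113) = 20792)
Add(Add(q, 158), v) = Add(Add(20792, 158), 13) = Add(20950, 13) = 20963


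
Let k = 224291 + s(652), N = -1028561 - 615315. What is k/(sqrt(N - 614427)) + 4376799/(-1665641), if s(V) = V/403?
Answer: -4376799/1665641 - 90389925*I*sqrt(2258303)/910096109 ≈ -2.6277 - 149.25*I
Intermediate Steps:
N = -1643876
s(V) = V/403 (s(V) = V*(1/403) = V/403)
k = 90389925/403 (k = 224291 + (1/403)*652 = 224291 + 652/403 = 90389925/403 ≈ 2.2429e+5)
k/(sqrt(N - 614427)) + 4376799/(-1665641) = 90389925/(403*(sqrt(-1643876 - 614427))) + 4376799/(-1665641) = 90389925/(403*(sqrt(-2258303))) + 4376799*(-1/1665641) = 90389925/(403*((I*sqrt(2258303)))) - 4376799/1665641 = 90389925*(-I*sqrt(2258303)/2258303)/403 - 4376799/1665641 = -90389925*I*sqrt(2258303)/910096109 - 4376799/1665641 = -4376799/1665641 - 90389925*I*sqrt(2258303)/910096109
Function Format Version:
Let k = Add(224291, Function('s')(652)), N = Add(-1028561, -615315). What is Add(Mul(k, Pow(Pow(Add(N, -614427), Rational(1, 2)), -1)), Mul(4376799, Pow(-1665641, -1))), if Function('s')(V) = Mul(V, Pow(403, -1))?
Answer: Add(Rational(-4376799, 1665641), Mul(Rational(-90389925, 910096109), I, Pow(2258303, Rational(1, 2)))) ≈ Add(-2.6277, Mul(-149.25, I))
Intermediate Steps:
N = -1643876
Function('s')(V) = Mul(Rational(1, 403), V) (Function('s')(V) = Mul(V, Rational(1, 403)) = Mul(Rational(1, 403), V))
k = Rational(90389925, 403) (k = Add(224291, Mul(Rational(1, 403), 652)) = Add(224291, Rational(652, 403)) = Rational(90389925, 403) ≈ 2.2429e+5)
Add(Mul(k, Pow(Pow(Add(N, -614427), Rational(1, 2)), -1)), Mul(4376799, Pow(-1665641, -1))) = Add(Mul(Rational(90389925, 403), Pow(Pow(Add(-1643876, -614427), Rational(1, 2)), -1)), Mul(4376799, Pow(-1665641, -1))) = Add(Mul(Rational(90389925, 403), Pow(Pow(-2258303, Rational(1, 2)), -1)), Mul(4376799, Rational(-1, 1665641))) = Add(Mul(Rational(90389925, 403), Pow(Mul(I, Pow(2258303, Rational(1, 2))), -1)), Rational(-4376799, 1665641)) = Add(Mul(Rational(90389925, 403), Mul(Rational(-1, 2258303), I, Pow(2258303, Rational(1, 2)))), Rational(-4376799, 1665641)) = Add(Mul(Rational(-90389925, 910096109), I, Pow(2258303, Rational(1, 2))), Rational(-4376799, 1665641)) = Add(Rational(-4376799, 1665641), Mul(Rational(-90389925, 910096109), I, Pow(2258303, Rational(1, 2))))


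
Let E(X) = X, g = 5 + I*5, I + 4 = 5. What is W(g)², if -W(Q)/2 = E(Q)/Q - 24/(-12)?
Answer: 36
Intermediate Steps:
I = 1 (I = -4 + 5 = 1)
g = 10 (g = 5 + 1*5 = 5 + 5 = 10)
W(Q) = -6 (W(Q) = -2*(Q/Q - 24/(-12)) = -2*(1 - 24*(-1/12)) = -2*(1 + 2) = -2*3 = -6)
W(g)² = (-6)² = 36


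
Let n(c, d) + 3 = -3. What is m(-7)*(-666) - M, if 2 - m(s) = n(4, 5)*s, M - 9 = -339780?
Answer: 366411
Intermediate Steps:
M = -339771 (M = 9 - 339780 = -339771)
n(c, d) = -6 (n(c, d) = -3 - 3 = -6)
m(s) = 2 + 6*s (m(s) = 2 - (-6)*s = 2 + 6*s)
m(-7)*(-666) - M = (2 + 6*(-7))*(-666) - 1*(-339771) = (2 - 42)*(-666) + 339771 = -40*(-666) + 339771 = 26640 + 339771 = 366411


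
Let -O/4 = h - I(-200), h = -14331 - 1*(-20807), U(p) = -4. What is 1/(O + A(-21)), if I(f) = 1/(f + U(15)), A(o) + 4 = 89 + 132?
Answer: -51/1310038 ≈ -3.8930e-5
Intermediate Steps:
A(o) = 217 (A(o) = -4 + (89 + 132) = -4 + 221 = 217)
h = 6476 (h = -14331 + 20807 = 6476)
I(f) = 1/(-4 + f) (I(f) = 1/(f - 4) = 1/(-4 + f))
O = -1321105/51 (O = -4*(6476 - 1/(-4 - 200)) = -4*(6476 - 1/(-204)) = -4*(6476 - 1*(-1/204)) = -4*(6476 + 1/204) = -4*1321105/204 = -1321105/51 ≈ -25904.)
1/(O + A(-21)) = 1/(-1321105/51 + 217) = 1/(-1310038/51) = -51/1310038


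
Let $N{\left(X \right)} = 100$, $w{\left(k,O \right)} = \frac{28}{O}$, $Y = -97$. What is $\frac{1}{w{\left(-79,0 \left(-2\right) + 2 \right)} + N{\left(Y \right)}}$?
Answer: $\frac{1}{114} \approx 0.0087719$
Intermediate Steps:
$\frac{1}{w{\left(-79,0 \left(-2\right) + 2 \right)} + N{\left(Y \right)}} = \frac{1}{\frac{28}{0 \left(-2\right) + 2} + 100} = \frac{1}{\frac{28}{0 + 2} + 100} = \frac{1}{\frac{28}{2} + 100} = \frac{1}{28 \cdot \frac{1}{2} + 100} = \frac{1}{14 + 100} = \frac{1}{114}$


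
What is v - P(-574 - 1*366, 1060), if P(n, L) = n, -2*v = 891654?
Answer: -444887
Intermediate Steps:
v = -445827 (v = -½*891654 = -445827)
v - P(-574 - 1*366, 1060) = -445827 - (-574 - 1*366) = -445827 - (-574 - 366) = -445827 - 1*(-940) = -445827 + 940 = -444887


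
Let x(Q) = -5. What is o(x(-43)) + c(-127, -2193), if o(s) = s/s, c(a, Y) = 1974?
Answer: 1975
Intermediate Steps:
o(s) = 1
o(x(-43)) + c(-127, -2193) = 1 + 1974 = 1975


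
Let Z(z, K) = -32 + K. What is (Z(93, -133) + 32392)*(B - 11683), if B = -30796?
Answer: -1368970733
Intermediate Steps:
(Z(93, -133) + 32392)*(B - 11683) = ((-32 - 133) + 32392)*(-30796 - 11683) = (-165 + 32392)*(-42479) = 32227*(-42479) = -1368970733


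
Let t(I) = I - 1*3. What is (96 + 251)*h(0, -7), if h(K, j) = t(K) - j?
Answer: 1388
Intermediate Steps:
t(I) = -3 + I (t(I) = I - 3 = -3 + I)
h(K, j) = -3 + K - j (h(K, j) = (-3 + K) - j = -3 + K - j)
(96 + 251)*h(0, -7) = (96 + 251)*(-3 + 0 - 1*(-7)) = 347*(-3 + 0 + 7) = 347*4 = 1388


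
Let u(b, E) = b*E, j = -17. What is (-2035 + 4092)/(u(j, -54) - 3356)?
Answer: -2057/2438 ≈ -0.84372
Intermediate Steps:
u(b, E) = E*b
(-2035 + 4092)/(u(j, -54) - 3356) = (-2035 + 4092)/(-54*(-17) - 3356) = 2057/(918 - 3356) = 2057/(-2438) = 2057*(-1/2438) = -2057/2438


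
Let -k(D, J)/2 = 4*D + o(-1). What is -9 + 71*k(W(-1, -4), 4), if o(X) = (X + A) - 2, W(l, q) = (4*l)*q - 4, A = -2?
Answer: -6115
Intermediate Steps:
W(l, q) = -4 + 4*l*q (W(l, q) = 4*l*q - 4 = -4 + 4*l*q)
o(X) = -4 + X (o(X) = (X - 2) - 2 = (-2 + X) - 2 = -4 + X)
k(D, J) = 10 - 8*D (k(D, J) = -2*(4*D + (-4 - 1)) = -2*(4*D - 5) = -2*(-5 + 4*D) = 10 - 8*D)
-9 + 71*k(W(-1, -4), 4) = -9 + 71*(10 - 8*(-4 + 4*(-1)*(-4))) = -9 + 71*(10 - 8*(-4 + 16)) = -9 + 71*(10 - 8*12) = -9 + 71*(10 - 96) = -9 + 71*(-86) = -9 - 6106 = -6115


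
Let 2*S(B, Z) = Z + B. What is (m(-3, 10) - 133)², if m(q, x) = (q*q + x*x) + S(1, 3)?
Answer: 484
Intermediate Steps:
S(B, Z) = B/2 + Z/2 (S(B, Z) = (Z + B)/2 = (B + Z)/2 = B/2 + Z/2)
m(q, x) = 2 + q² + x² (m(q, x) = (q*q + x*x) + ((½)*1 + (½)*3) = (q² + x²) + (½ + 3/2) = (q² + x²) + 2 = 2 + q² + x²)
(m(-3, 10) - 133)² = ((2 + (-3)² + 10²) - 133)² = ((2 + 9 + 100) - 133)² = (111 - 133)² = (-22)² = 484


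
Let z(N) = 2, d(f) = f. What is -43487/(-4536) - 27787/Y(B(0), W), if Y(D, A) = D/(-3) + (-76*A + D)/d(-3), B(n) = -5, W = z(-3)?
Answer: -2290621/4536 ≈ -504.99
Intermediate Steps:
W = 2
Y(D, A) = -2*D/3 + 76*A/3 (Y(D, A) = D/(-3) + (-76*A + D)/(-3) = D*(-⅓) + (D - 76*A)*(-⅓) = -D/3 + (-D/3 + 76*A/3) = -2*D/3 + 76*A/3)
-43487/(-4536) - 27787/Y(B(0), W) = -43487/(-4536) - 27787/(-⅔*(-5) + (76/3)*2) = -43487*(-1/4536) - 27787/(10/3 + 152/3) = 43487/4536 - 27787/54 = -2290621/4536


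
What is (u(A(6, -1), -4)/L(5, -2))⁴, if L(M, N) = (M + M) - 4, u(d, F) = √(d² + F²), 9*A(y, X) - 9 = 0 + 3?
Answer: 1600/6561 ≈ 0.24387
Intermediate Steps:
A(y, X) = 4/3 (A(y, X) = 1 + (0 + 3)/9 = 1 + (⅑)*3 = 1 + ⅓ = 4/3)
u(d, F) = √(F² + d²)
L(M, N) = -4 + 2*M (L(M, N) = 2*M - 4 = -4 + 2*M)
(u(A(6, -1), -4)/L(5, -2))⁴ = (√((-4)² + (4/3)²)/(-4 + 2*5))⁴ = (√(16 + 16/9)/(-4 + 10))⁴ = (√(160/9)/6)⁴ = ((4*√10/3)*(⅙))⁴ = (2*√10/9)⁴ = 1600/6561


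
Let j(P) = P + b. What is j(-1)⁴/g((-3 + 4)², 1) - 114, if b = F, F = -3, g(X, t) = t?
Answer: 142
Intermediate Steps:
b = -3
j(P) = -3 + P (j(P) = P - 3 = -3 + P)
j(-1)⁴/g((-3 + 4)², 1) - 114 = (-3 - 1)⁴/1 - 114 = 1*(-4)⁴ - 114 = 1*256 - 114 = 256 - 114 = 142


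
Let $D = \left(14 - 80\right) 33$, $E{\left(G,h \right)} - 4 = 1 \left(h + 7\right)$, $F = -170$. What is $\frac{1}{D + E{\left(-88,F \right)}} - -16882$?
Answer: $\frac{39453233}{2337} \approx 16882.0$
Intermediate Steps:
$E{\left(G,h \right)} = 11 + h$ ($E{\left(G,h \right)} = 4 + 1 \left(h + 7\right) = 4 + 1 \left(7 + h\right) = 4 + \left(7 + h\right) = 11 + h$)
$D = -2178$ ($D = \left(-66\right) 33 = -2178$)
$\frac{1}{D + E{\left(-88,F \right)}} - -16882 = \frac{1}{-2178 + \left(11 - 170\right)} - -16882 = \frac{1}{-2178 - 159} + 16882 = \frac{1}{-2337} + 16882 = - \frac{1}{2337} + 16882 = \frac{39453233}{2337}$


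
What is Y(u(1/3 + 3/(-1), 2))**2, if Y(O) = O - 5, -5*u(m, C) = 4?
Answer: 841/25 ≈ 33.640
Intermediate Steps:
u(m, C) = -4/5 (u(m, C) = -1/5*4 = -4/5)
Y(O) = -5 + O
Y(u(1/3 + 3/(-1), 2))**2 = (-5 - 4/5)**2 = (-29/5)**2 = 841/25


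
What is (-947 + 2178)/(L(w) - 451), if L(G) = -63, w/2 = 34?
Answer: -1231/514 ≈ -2.3949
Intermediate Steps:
w = 68 (w = 2*34 = 68)
(-947 + 2178)/(L(w) - 451) = (-947 + 2178)/(-63 - 451) = 1231/(-514) = 1231*(-1/514) = -1231/514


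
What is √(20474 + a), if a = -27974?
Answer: 50*I*√3 ≈ 86.603*I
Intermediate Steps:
√(20474 + a) = √(20474 - 27974) = √(-7500) = 50*I*√3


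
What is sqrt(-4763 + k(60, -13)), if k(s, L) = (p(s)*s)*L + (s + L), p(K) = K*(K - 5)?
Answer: 18*I*sqrt(7959) ≈ 1605.8*I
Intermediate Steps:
p(K) = K*(-5 + K)
k(s, L) = L + s + L*s**2*(-5 + s) (k(s, L) = ((s*(-5 + s))*s)*L + (s + L) = (s**2*(-5 + s))*L + (L + s) = L*s**2*(-5 + s) + (L + s) = L + s + L*s**2*(-5 + s))
sqrt(-4763 + k(60, -13)) = sqrt(-4763 + (-13 + 60 - 13*60**2*(-5 + 60))) = sqrt(-4763 + (-13 + 60 - 13*3600*55)) = sqrt(-4763 + (-13 + 60 - 2574000)) = sqrt(-4763 - 2573953) = sqrt(-2578716) = 18*I*sqrt(7959)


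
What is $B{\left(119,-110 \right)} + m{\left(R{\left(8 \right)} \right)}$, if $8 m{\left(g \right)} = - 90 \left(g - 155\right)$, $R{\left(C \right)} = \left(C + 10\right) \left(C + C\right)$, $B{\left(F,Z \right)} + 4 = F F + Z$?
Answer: $\frac{50203}{4} \approx 12551.0$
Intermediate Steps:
$B{\left(F,Z \right)} = -4 + Z + F^{2}$ ($B{\left(F,Z \right)} = -4 + \left(F F + Z\right) = -4 + \left(F^{2} + Z\right) = -4 + \left(Z + F^{2}\right) = -4 + Z + F^{2}$)
$R{\left(C \right)} = 2 C \left(10 + C\right)$ ($R{\left(C \right)} = \left(10 + C\right) 2 C = 2 C \left(10 + C\right)$)
$m{\left(g \right)} = \frac{6975}{4} - \frac{45 g}{4}$ ($m{\left(g \right)} = \frac{\left(-90\right) \left(g - 155\right)}{8} = \frac{\left(-90\right) \left(-155 + g\right)}{8} = \frac{13950 - 90 g}{8} = \frac{6975}{4} - \frac{45 g}{4}$)
$B{\left(119,-110 \right)} + m{\left(R{\left(8 \right)} \right)} = \left(-4 - 110 + 119^{2}\right) + \left(\frac{6975}{4} - \frac{45 \cdot 2 \cdot 8 \left(10 + 8\right)}{4}\right) = \left(-4 - 110 + 14161\right) + \left(\frac{6975}{4} - \frac{45 \cdot 2 \cdot 8 \cdot 18}{4}\right) = 14047 + \left(\frac{6975}{4} - 3240\right) = 14047 - \frac{5985}{4} = \frac{50203}{4}$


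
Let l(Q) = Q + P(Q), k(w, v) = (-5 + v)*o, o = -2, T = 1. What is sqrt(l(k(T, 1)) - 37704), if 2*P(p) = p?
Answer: 6*I*sqrt(1047) ≈ 194.14*I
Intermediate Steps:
P(p) = p/2
k(w, v) = 10 - 2*v (k(w, v) = (-5 + v)*(-2) = 10 - 2*v)
l(Q) = 3*Q/2 (l(Q) = Q + Q/2 = 3*Q/2)
sqrt(l(k(T, 1)) - 37704) = sqrt(3*(10 - 2*1)/2 - 37704) = sqrt(3*(10 - 2)/2 - 37704) = sqrt((3/2)*8 - 37704) = sqrt(12 - 37704) = sqrt(-37692) = 6*I*sqrt(1047)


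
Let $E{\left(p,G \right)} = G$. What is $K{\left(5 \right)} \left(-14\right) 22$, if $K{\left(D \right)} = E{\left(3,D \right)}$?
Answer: $-1540$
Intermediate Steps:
$K{\left(D \right)} = D$
$K{\left(5 \right)} \left(-14\right) 22 = 5 \left(-14\right) 22 = \left(-70\right) 22 = -1540$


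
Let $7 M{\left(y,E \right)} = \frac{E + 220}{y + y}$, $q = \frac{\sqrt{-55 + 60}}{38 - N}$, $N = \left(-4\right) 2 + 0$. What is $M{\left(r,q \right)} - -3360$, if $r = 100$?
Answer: $\frac{235211}{70} + \frac{\sqrt{5}}{64400} \approx 3360.2$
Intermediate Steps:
$N = -8$ ($N = -8 + 0 = -8$)
$q = \frac{\sqrt{5}}{46}$ ($q = \frac{\sqrt{-55 + 60}}{38 - -8} = \frac{\sqrt{5}}{38 + 8} = \frac{\sqrt{5}}{46} \approx 0.04861$)
$M{\left(y,E \right)} = \frac{220 + E}{14 y}$ ($M{\left(y,E \right)} = \frac{\left(E + 220\right) \frac{1}{y + y}}{7} = \frac{\left(220 + E\right) \frac{1}{2 y}}{7} = \frac{\frac{1}{2} \frac{1}{y} \left(220 + E\right)}{7} = \frac{220 + E}{14 y}$)
$M{\left(r,q \right)} - -3360 = \frac{220 + \frac{\sqrt{5}}{46}}{14 \cdot 100} - -3360 = \frac{1}{14} \cdot \frac{1}{100} \left(220 + \frac{\sqrt{5}}{46}\right) + 3360 = \left(\frac{11}{70} + \frac{\sqrt{5}}{64400}\right) + 3360 = \frac{235211}{70} + \frac{\sqrt{5}}{64400}$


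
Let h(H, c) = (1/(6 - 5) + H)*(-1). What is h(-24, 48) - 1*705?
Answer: -682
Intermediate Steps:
h(H, c) = -1 - H (h(H, c) = (1/1 + H)*(-1) = (1 + H)*(-1) = -1 - H)
h(-24, 48) - 1*705 = (-1 - 1*(-24)) - 1*705 = (-1 + 24) - 705 = 23 - 705 = -682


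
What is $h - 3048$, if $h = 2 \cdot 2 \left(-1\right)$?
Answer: $-3052$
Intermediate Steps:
$h = -4$ ($h = 4 \left(-1\right) = -4$)
$h - 3048 = -4 - 3048 = -3052$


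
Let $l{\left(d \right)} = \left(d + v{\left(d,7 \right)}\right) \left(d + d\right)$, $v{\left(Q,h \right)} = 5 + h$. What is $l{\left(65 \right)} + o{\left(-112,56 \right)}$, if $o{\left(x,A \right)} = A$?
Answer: $10066$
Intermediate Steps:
$l{\left(d \right)} = 2 d \left(12 + d\right)$ ($l{\left(d \right)} = \left(d + \left(5 + 7\right)\right) \left(d + d\right) = \left(d + 12\right) 2 d = \left(12 + d\right) 2 d = 2 d \left(12 + d\right)$)
$l{\left(65 \right)} + o{\left(-112,56 \right)} = 2 \cdot 65 \left(12 + 65\right) + 56 = 2 \cdot 65 \cdot 77 + 56 = 10010 + 56 = 10066$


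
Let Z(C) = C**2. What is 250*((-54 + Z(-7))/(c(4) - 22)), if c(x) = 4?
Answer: 625/9 ≈ 69.444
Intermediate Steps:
250*((-54 + Z(-7))/(c(4) - 22)) = 250*((-54 + (-7)**2)/(4 - 22)) = 250*((-54 + 49)/(-18)) = 250*(-5*(-1/18)) = 250*(5/18) = 625/9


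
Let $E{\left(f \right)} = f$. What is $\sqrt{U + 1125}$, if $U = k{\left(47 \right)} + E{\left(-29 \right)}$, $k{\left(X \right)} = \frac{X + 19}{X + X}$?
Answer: $\frac{13 \sqrt{14335}}{47} \approx 33.117$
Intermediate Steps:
$k{\left(X \right)} = \frac{19 + X}{2 X}$
$U = - \frac{1330}{47}$ ($U = \frac{19 + 47}{2 \cdot 47} - 29 = \frac{1}{2} \cdot \frac{1}{47} \cdot 66 - 29 = \frac{33}{47} - 29 = - \frac{1330}{47} \approx -28.298$)
$\sqrt{U + 1125} = \sqrt{- \frac{1330}{47} + 1125} = \sqrt{\frac{51545}{47}} = \frac{13 \sqrt{14335}}{47}$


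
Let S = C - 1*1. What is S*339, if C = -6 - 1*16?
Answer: -7797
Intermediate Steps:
C = -22 (C = -6 - 16 = -22)
S = -23 (S = -22 - 1*1 = -22 - 1 = -23)
S*339 = -23*339 = -7797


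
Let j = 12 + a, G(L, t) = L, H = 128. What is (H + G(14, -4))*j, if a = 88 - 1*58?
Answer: 5964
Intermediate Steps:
a = 30 (a = 88 - 58 = 30)
j = 42 (j = 12 + 30 = 42)
(H + G(14, -4))*j = (128 + 14)*42 = 142*42 = 5964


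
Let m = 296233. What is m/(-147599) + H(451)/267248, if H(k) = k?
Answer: -79101109635/39445537552 ≈ -2.0053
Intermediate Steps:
m/(-147599) + H(451)/267248 = 296233/(-147599) + 451/267248 = 296233*(-1/147599) + 451*(1/267248) = -296233/147599 + 451/267248 = -79101109635/39445537552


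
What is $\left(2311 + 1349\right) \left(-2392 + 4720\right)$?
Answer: $8520480$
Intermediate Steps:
$\left(2311 + 1349\right) \left(-2392 + 4720\right) = 3660 \cdot 2328 = 8520480$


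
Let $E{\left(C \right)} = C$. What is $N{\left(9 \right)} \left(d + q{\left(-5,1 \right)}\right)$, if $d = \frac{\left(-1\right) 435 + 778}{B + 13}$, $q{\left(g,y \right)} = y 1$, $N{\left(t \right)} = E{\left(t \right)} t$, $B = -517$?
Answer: $\frac{207}{8} \approx 25.875$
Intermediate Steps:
$N{\left(t \right)} = t^{2}$ ($N{\left(t \right)} = t t = t^{2}$)
$q{\left(g,y \right)} = y$
$d = - \frac{49}{72}$ ($d = \frac{\left(-1\right) 435 + 778}{-517 + 13} = \frac{-435 + 778}{-504} = 343 \left(- \frac{1}{504}\right) = - \frac{49}{72} \approx -0.68056$)
$N{\left(9 \right)} \left(d + q{\left(-5,1 \right)}\right) = 9^{2} \left(- \frac{49}{72} + 1\right) = 81 \cdot \frac{23}{72} = \frac{207}{8}$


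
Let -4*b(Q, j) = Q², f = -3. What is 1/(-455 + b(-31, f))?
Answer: -4/2781 ≈ -0.0014383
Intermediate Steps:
b(Q, j) = -Q²/4
1/(-455 + b(-31, f)) = 1/(-455 - ¼*(-31)²) = 1/(-455 - ¼*961) = 1/(-455 - 961/4) = 1/(-2781/4) = -4/2781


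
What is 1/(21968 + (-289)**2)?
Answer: 1/105489 ≈ 9.4797e-6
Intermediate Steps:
1/(21968 + (-289)**2) = 1/(21968 + 83521) = 1/105489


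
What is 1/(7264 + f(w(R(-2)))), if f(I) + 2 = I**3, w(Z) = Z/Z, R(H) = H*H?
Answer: 1/7263 ≈ 0.00013768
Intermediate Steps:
R(H) = H**2
w(Z) = 1
f(I) = -2 + I**3
1/(7264 + f(w(R(-2)))) = 1/(7264 + (-2 + 1**3)) = 1/(7264 + (-2 + 1)) = 1/(7264 - 1) = 1/7263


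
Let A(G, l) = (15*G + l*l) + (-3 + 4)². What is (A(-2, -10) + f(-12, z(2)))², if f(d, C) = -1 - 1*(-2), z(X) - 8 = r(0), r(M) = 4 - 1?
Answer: 5184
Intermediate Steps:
r(M) = 3
z(X) = 11 (z(X) = 8 + 3 = 11)
f(d, C) = 1 (f(d, C) = -1 + 2 = 1)
A(G, l) = 1 + l² + 15*G (A(G, l) = (15*G + l²) + 1² = (l² + 15*G) + 1 = 1 + l² + 15*G)
(A(-2, -10) + f(-12, z(2)))² = ((1 + (-10)² + 15*(-2)) + 1)² = ((1 + 100 - 30) + 1)² = (71 + 1)² = 72² = 5184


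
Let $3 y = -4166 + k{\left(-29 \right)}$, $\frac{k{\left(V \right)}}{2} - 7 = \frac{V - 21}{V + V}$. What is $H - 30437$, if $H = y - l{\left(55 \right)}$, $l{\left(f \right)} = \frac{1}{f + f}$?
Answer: $- \frac{304521557}{9570} \approx -31820.0$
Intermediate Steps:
$k{\left(V \right)} = 14 + \frac{-21 + V}{V}$ ($k{\left(V \right)} = 14 + 2 \frac{V - 21}{V + V} = 14 + 2 \frac{-21 + V}{2 V} = 14 + \frac{-21 + V}{V}$)
$l{\left(f \right)} = \frac{1}{2 f}$
$y = - \frac{120358}{87}$ ($y = \frac{-4166 + \left(15 - \frac{21}{-29}\right)}{3} = \frac{-4166 + \left(15 - - \frac{21}{29}\right)}{3} = \frac{-4166 + \left(15 + \frac{21}{29}\right)}{3} = \frac{-4166 + \frac{456}{29}}{3} = \frac{1}{3} \left(- \frac{120358}{29}\right) = - \frac{120358}{87} \approx -1383.4$)
$H = - \frac{13239467}{9570}$ ($H = - \frac{120358}{87} - \frac{1}{2 \cdot 55} = - \frac{120358}{87} - \frac{1}{2} \cdot \frac{1}{55} = - \frac{120358}{87} - \frac{1}{110} = - \frac{13239467}{9570} \approx -1383.4$)
$H - 30437 = - \frac{13239467}{9570} - 30437 = - \frac{304521557}{9570}$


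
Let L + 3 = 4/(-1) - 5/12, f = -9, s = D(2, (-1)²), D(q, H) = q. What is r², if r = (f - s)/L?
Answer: 17424/7921 ≈ 2.1997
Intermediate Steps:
s = 2
L = -89/12 (L = -3 + (4/(-1) - 5/12) = -3 + (4*(-1) - 5*1/12) = -3 + (-4 - 5/12) = -3 - 53/12 = -89/12 ≈ -7.4167)
r = 132/89 (r = (-9 - 1*2)/(-89/12) = (-9 - 2)*(-12/89) = -11*(-12/89) = 132/89 ≈ 1.4831)
r² = (132/89)² = 17424/7921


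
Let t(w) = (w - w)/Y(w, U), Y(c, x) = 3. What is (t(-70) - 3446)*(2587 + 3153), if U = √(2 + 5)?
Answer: -19780040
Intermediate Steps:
U = √7 ≈ 2.6458
t(w) = 0 (t(w) = (w - w)/3 = 0*(⅓) = 0)
(t(-70) - 3446)*(2587 + 3153) = (0 - 3446)*(2587 + 3153) = -3446*5740 = -19780040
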